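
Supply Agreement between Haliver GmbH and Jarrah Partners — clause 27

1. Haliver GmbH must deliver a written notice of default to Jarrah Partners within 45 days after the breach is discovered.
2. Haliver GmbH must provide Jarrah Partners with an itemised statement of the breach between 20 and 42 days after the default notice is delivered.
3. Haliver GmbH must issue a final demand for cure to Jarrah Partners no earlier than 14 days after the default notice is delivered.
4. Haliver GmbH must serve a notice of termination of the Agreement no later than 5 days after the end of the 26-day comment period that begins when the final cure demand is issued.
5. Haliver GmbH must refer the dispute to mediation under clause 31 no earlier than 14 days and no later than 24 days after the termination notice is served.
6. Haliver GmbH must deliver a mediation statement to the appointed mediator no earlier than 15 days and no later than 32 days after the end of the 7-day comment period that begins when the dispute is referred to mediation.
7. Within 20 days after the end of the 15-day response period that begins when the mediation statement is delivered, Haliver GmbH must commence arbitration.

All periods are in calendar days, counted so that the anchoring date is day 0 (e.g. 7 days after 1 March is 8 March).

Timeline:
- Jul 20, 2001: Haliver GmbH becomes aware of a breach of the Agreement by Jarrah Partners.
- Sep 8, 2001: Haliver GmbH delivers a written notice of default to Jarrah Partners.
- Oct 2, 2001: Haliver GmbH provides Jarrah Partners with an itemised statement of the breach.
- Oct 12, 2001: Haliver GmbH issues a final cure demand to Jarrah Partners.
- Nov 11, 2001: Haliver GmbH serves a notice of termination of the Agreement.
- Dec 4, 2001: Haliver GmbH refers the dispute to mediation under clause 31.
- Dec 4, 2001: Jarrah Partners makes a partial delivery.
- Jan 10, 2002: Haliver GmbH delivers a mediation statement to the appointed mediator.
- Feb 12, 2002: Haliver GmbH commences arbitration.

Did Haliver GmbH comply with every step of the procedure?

Step 1 — counting 45 days from Jul 20, 2001 (when the breach is discovered) gives a deadline of Sep 3, 2001; not done until Sep 8, 2001, 5 days after the deadline.
No need to go further; step 1 was not satisfied.

No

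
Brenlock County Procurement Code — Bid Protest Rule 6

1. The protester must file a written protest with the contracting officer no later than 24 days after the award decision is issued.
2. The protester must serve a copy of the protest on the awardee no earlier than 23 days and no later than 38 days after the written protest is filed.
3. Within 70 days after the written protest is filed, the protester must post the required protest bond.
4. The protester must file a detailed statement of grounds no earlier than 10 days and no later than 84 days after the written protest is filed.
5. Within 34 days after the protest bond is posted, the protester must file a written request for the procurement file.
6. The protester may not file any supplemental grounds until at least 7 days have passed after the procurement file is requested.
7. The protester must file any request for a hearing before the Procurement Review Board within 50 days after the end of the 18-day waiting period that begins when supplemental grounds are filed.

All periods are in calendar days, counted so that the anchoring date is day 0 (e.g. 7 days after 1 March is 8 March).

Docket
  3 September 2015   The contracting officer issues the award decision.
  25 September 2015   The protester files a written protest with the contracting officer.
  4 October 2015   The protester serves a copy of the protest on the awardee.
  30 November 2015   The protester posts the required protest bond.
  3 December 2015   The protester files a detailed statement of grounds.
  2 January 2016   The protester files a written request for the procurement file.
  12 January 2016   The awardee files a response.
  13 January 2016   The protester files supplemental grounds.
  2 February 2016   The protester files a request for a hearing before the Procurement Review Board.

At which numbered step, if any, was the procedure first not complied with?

Step 1: 24 days after 3 September 2015 (when the award decision is issued) is 27 September 2015; completed 25 September 2015, before the deadline.
Step 2: the window is 23–38 days after 25 September 2015 (when the written protest is filed), so 18 October 2015 through 2 November 2015; 4 October 2015 is 14 days too early.
Later steps need not be reached.

Step 2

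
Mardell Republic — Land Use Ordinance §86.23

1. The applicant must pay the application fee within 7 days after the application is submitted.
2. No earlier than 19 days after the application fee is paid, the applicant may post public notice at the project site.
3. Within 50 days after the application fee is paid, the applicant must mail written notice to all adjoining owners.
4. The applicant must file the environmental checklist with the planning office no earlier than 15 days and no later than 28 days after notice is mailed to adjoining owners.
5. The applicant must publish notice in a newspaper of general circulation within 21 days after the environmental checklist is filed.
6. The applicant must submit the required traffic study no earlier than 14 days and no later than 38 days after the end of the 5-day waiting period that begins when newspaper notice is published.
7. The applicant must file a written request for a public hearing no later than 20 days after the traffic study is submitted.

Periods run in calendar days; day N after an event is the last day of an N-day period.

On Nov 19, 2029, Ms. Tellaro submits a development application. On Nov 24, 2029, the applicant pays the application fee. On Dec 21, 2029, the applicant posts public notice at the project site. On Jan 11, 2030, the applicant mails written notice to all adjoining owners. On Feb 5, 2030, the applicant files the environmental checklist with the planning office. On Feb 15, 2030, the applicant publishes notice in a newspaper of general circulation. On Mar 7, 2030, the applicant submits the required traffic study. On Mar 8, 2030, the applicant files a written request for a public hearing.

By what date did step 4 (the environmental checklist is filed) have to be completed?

Feb 8, 2030

Step 4 runs from Jan 11, 2030, when notice is mailed to adjoining owners. The window is 15–28 days after Jan 11, 2030; it closes on Feb 8, 2030.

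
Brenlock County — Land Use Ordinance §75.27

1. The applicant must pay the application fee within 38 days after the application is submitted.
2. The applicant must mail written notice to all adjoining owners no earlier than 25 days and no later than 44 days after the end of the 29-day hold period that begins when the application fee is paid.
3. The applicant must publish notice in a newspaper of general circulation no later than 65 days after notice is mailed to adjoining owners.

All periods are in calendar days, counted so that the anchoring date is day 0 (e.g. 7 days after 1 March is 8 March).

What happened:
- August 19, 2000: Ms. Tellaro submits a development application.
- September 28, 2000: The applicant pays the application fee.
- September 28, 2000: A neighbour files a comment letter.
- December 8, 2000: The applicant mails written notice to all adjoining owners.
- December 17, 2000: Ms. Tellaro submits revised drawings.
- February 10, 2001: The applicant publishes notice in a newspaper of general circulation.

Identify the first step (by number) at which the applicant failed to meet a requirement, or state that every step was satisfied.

Step 1

Step 1: 38 days after August 19, 2000 (when the application is submitted) is September 26, 2000; September 28, 2000 misses that deadline by 2 days.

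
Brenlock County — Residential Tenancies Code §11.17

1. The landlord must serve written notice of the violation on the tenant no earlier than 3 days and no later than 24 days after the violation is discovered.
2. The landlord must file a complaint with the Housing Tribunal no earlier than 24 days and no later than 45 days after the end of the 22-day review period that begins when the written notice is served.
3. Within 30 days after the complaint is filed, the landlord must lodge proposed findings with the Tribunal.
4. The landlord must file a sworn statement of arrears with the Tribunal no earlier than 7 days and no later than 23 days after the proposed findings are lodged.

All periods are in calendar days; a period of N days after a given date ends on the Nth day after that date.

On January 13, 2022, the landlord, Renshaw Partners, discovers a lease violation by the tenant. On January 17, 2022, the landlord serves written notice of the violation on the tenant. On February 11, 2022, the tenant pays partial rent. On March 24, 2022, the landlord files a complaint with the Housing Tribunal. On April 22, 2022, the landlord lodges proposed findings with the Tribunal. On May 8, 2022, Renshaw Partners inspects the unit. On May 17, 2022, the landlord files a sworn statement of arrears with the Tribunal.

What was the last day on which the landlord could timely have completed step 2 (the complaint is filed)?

The written notice is served on January 17, 2022; the 22-day review period therefore ends February 8, 2022, and step 2 runs from that date. The window is 24–45 days after February 8, 2022; it closes on March 25, 2022.

March 25, 2022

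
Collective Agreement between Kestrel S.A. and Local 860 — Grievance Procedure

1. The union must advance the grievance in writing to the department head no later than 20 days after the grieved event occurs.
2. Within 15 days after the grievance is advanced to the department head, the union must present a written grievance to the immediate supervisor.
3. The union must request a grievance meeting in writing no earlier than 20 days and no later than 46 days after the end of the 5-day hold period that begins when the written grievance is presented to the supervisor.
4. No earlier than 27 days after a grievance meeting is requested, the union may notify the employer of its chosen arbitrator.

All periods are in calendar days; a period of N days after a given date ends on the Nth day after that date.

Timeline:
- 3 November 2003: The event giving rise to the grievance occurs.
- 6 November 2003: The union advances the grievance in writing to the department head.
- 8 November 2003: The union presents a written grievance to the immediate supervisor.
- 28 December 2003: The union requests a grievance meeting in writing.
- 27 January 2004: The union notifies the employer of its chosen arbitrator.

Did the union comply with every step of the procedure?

Step 1 — counting 20 days from 3 November 2003 (when the grieved event occurs) gives a deadline of 23 November 2003; completed 6 November 2003, before the deadline.
Step 2 — counting 15 days from 6 November 2003 (when the grievance is advanced to the department head) gives a deadline of 21 November 2003; done 8 November 2003 — timely.
Step 3 — 20 and 46 days from 13 November 2003 (end of the 5-day hold period, which began when the written grievance is presented to the supervisor on 8 November 2003) are 3 December 2003 and 29 December 2003 respectively; done 28 December 2003 — within the window.
Step 4 — must wait 27 days from 28 December 2003 (when a grievance meeting is requested), so not before 24 January 2004; done 27 January 2004, after the minimum wait.

Yes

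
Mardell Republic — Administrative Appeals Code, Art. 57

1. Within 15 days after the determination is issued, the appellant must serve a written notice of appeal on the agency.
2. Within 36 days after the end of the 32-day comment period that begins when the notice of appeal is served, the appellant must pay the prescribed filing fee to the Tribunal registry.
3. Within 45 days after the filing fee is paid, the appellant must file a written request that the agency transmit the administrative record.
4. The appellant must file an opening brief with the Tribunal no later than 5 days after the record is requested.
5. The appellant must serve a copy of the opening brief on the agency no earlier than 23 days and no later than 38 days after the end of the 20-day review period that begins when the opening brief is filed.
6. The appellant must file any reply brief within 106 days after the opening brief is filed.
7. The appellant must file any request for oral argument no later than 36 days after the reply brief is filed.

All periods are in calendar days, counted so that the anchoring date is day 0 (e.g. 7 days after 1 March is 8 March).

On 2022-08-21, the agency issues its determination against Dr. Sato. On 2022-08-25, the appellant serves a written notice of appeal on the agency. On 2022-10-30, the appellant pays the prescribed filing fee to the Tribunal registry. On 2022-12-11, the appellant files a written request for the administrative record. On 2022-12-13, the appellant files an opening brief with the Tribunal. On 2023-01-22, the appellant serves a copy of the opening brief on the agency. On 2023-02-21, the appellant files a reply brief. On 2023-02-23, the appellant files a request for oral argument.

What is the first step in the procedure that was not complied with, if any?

Step 5

(1) due by 2022-08-21 + 15 days = 2022-09-05; completed 2022-08-25, before the deadline.
(2) due by 2022-09-26 + 36 days = 2022-11-01; completed 2022-10-30, before the deadline.
(3) due by 2022-10-30 + 45 days = 2022-12-14; completed 2022-12-11, before the deadline.
(4) due by 2022-12-11 + 5 days = 2022-12-16; done 2022-12-13 — timely.
(5) the permitted window runs from 2023-01-02 + 23 = 2023-01-25 to 2023-01-02 + 38 = 2023-02-09; done 2023-01-22 — 3 days before the window opened.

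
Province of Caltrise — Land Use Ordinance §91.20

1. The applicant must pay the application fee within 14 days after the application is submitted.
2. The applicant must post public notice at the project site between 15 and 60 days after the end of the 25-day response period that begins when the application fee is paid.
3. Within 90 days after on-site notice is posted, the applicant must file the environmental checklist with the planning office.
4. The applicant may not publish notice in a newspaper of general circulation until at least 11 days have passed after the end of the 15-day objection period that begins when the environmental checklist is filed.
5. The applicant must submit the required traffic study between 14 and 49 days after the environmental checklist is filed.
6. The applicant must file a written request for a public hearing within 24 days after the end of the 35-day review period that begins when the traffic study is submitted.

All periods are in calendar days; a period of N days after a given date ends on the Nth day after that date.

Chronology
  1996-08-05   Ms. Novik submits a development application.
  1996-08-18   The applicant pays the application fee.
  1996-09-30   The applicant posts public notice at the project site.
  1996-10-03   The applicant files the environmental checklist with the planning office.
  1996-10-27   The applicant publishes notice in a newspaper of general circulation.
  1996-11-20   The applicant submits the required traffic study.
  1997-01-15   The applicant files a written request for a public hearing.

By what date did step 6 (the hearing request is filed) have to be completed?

The traffic study is submitted on 1996-11-20; the 35-day review period therefore ends 1996-12-25, and step 6 runs from that date. 24 days after 1996-12-25 is 1997-01-18.

1997-01-18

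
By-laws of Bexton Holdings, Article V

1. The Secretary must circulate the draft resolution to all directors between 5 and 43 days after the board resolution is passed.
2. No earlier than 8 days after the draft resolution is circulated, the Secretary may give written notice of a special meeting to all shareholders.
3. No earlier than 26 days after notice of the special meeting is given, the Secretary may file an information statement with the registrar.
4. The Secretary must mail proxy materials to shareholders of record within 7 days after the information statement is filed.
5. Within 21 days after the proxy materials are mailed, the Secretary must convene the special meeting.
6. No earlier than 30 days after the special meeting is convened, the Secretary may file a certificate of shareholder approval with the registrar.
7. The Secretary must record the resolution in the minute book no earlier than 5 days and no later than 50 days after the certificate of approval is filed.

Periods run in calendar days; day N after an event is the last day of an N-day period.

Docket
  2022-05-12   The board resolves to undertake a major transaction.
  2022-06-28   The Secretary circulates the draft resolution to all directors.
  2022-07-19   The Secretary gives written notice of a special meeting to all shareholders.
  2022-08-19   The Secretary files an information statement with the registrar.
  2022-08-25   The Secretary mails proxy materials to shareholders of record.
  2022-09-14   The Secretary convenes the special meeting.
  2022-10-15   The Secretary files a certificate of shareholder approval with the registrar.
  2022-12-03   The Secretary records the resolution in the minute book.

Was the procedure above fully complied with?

No

Step 1 — 5 and 43 days from 2022-05-12 (when the board resolution is passed) are 2022-05-17 and 2022-06-24 respectively; done 2022-06-28 — 4 days after the window closed.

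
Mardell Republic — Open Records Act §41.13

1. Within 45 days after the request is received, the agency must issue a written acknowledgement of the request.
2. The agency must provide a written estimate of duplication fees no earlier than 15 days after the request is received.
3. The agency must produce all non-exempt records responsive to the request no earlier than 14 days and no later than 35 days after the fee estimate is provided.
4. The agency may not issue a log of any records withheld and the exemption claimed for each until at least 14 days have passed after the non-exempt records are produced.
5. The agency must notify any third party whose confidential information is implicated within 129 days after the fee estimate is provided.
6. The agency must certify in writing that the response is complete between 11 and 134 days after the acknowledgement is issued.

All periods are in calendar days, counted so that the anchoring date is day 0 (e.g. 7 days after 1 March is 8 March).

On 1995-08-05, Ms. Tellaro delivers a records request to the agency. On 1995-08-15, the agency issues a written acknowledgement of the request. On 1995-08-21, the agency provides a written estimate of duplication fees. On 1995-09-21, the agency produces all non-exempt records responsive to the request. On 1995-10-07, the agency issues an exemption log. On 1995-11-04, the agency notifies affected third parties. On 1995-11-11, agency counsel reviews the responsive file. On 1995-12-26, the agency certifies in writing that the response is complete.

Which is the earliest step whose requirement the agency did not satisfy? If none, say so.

(1) due by 1995-08-05 + 45 days = 1995-09-19; done 1995-08-15 — timely.
(2) permitted from 1995-08-05 + 15 days = 1995-08-20 onward; done 1995-08-21 — permitted.
(3) the permitted window runs from 1995-08-21 + 14 = 1995-09-04 to 1995-08-21 + 35 = 1995-09-25; done 1995-09-21, which is between those dates.
(4) permitted from 1995-09-21 + 14 days = 1995-10-05 onward; 1995-10-07 is on or after that date.
(5) due by 1995-08-21 + 129 days = 1995-12-28; done 1995-11-04 — timely.
(6) the permitted window runs from 1995-08-15 + 11 = 1995-08-26 to 1995-08-15 + 134 = 1995-12-27; done 1995-12-26 — within the window.

None — every step was satisfied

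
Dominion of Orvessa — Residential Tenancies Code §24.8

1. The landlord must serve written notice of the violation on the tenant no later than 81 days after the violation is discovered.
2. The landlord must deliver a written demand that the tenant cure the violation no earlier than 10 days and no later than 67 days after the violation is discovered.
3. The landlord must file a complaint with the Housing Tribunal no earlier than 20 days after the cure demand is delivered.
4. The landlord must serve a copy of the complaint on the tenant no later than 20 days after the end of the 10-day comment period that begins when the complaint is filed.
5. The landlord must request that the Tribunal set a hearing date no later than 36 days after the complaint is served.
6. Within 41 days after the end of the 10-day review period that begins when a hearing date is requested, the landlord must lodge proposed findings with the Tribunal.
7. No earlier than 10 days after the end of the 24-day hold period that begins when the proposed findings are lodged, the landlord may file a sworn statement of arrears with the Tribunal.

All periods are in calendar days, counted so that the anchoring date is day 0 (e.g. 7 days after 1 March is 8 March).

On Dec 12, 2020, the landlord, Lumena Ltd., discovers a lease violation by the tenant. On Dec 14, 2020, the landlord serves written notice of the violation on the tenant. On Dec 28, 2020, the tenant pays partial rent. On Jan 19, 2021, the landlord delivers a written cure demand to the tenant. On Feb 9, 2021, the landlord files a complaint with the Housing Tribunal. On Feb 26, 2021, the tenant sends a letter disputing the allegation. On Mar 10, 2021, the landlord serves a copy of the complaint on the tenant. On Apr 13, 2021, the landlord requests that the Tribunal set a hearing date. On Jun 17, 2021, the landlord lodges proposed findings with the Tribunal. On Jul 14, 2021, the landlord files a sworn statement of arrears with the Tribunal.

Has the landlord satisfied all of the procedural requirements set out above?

No

Step 1 — counting 81 days from Dec 12, 2020 (when the violation is discovered) gives a deadline of Mar 3, 2021; completed Dec 14, 2020, before the deadline.
Step 2 — 10 and 67 days from Dec 12, 2020 (when the violation is discovered) are Dec 22, 2020 and Feb 17, 2021 respectively; done Jan 19, 2021, which is between those dates.
Step 3 — must wait 20 days from Jan 19, 2021 (when the cure demand is delivered), so not before Feb 8, 2021; Feb 9, 2021 is on or after that date.
Step 4 — counting 20 days from Feb 19, 2021 (end of the 10-day comment period, which began when the complaint is filed on Feb 9, 2021) gives a deadline of Mar 11, 2021; completed Mar 10, 2021, before the deadline.
Step 5 — counting 36 days from Mar 10, 2021 (when the complaint is served) gives a deadline of Apr 15, 2021; completed Apr 13, 2021, before the deadline.
Step 6 — counting 41 days from Apr 23, 2021 (end of the 10-day review period, which began when a hearing date is requested on Apr 13, 2021) gives a deadline of Jun 3, 2021; not done until Jun 17, 2021, 14 days after the deadline.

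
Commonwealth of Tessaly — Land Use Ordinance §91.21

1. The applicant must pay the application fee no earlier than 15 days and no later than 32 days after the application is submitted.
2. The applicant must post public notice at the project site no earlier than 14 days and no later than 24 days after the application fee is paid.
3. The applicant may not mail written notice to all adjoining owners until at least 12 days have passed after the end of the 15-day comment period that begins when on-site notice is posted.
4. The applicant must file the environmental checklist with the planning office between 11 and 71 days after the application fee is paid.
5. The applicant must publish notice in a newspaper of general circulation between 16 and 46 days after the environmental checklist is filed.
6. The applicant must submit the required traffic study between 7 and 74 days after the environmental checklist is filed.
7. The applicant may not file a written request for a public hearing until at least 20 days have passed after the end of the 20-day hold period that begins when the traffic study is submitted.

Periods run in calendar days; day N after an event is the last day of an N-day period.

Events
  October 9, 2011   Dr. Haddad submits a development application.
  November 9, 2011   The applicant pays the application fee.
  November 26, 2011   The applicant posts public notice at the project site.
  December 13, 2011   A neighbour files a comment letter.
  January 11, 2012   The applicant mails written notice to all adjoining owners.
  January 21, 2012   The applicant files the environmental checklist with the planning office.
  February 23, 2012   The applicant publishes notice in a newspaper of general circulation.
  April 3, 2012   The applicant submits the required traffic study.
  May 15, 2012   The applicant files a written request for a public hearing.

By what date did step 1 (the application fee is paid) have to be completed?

November 10, 2011

Step 1 runs from October 9, 2011, when the application is submitted. The window is 15–32 days after October 9, 2011; it closes on November 10, 2011.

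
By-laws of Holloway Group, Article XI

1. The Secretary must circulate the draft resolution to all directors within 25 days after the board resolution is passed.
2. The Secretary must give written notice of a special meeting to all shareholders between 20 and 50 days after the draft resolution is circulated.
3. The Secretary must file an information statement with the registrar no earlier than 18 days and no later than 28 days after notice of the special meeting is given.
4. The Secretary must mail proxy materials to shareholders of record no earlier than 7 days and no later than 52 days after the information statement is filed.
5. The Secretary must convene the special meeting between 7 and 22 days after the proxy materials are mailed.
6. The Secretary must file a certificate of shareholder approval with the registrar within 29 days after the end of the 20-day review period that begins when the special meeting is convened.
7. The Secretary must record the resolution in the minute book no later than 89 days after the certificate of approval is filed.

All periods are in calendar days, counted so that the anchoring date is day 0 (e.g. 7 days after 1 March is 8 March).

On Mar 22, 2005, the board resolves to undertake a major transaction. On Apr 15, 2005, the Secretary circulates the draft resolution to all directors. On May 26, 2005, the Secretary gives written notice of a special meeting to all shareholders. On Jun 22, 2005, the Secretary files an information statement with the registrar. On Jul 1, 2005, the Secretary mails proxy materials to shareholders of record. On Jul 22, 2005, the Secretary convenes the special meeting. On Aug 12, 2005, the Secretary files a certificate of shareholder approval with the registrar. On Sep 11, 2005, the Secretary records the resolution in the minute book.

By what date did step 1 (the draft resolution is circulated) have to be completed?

Step 1 runs from Mar 22, 2005, when the board resolution is passed. 25 days after Mar 22, 2005 is Apr 16, 2005.

Apr 16, 2005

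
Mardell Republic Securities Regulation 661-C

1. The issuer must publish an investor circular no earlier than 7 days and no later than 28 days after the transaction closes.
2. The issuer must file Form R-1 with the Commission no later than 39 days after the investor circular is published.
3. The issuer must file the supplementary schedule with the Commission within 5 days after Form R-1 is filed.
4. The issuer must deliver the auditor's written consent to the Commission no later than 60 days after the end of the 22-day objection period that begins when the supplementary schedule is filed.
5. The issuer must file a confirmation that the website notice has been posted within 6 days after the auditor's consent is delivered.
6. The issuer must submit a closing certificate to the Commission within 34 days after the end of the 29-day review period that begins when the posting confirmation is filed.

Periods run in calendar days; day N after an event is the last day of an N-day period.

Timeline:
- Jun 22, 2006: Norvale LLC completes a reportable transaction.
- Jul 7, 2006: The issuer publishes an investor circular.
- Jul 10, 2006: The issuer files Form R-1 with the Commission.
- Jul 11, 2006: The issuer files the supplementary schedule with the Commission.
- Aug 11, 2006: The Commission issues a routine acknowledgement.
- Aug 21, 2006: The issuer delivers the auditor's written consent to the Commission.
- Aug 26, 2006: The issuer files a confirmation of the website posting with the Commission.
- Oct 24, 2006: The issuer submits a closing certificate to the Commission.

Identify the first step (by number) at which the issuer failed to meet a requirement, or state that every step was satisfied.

Step 1: the window is 7–28 days after Jun 22, 2006 (when the transaction closes), so Jun 29, 2006 through Jul 20, 2006; done Jul 7, 2006, which is between those dates.
Step 2: 39 days after Jul 7, 2006 (when the investor circular is published) is Aug 15, 2006; Jul 10, 2006 is within that limit.
Step 3: 5 days after Jul 10, 2006 (when Form R-1 is filed) is Jul 15, 2006; completed Jul 11, 2006, before the deadline.
Step 4: 60 days after Aug 2, 2006 (end of the 22-day objection period, which began when the supplementary schedule is filed on Jul 11, 2006) is Oct 1, 2006; Aug 21, 2006 is within that limit.
Step 5: 6 days after Aug 21, 2006 (when the auditor's consent is delivered) is Aug 27, 2006; completed Aug 26, 2006, before the deadline.
Step 6: 34 days after Sep 24, 2006 (end of the 29-day review period, which began when the posting confirmation is filed on Aug 26, 2006) is Oct 28, 2006; done Oct 24, 2006 — timely.

None — every step was satisfied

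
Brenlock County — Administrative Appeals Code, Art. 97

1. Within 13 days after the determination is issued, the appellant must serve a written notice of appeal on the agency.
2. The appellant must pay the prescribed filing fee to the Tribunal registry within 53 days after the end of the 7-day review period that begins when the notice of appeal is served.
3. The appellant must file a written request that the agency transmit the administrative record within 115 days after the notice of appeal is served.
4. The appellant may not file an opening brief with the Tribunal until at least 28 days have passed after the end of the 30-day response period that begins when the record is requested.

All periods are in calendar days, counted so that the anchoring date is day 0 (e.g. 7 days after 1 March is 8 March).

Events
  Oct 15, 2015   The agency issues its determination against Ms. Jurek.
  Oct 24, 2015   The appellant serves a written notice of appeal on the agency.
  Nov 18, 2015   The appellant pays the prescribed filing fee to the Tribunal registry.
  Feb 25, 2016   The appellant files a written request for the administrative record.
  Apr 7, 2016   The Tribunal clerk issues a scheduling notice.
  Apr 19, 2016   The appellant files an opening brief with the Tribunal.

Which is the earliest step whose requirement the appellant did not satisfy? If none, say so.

Step 3

(1) due by Oct 15, 2015 + 13 days = Oct 28, 2015; completed Oct 24, 2015, before the deadline.
(2) due by Oct 31, 2015 + 53 days = Dec 23, 2015; done Nov 18, 2015 — timely.
(3) due by Oct 24, 2015 + 115 days = Feb 16, 2016; Feb 25, 2016 misses that deadline by 9 days.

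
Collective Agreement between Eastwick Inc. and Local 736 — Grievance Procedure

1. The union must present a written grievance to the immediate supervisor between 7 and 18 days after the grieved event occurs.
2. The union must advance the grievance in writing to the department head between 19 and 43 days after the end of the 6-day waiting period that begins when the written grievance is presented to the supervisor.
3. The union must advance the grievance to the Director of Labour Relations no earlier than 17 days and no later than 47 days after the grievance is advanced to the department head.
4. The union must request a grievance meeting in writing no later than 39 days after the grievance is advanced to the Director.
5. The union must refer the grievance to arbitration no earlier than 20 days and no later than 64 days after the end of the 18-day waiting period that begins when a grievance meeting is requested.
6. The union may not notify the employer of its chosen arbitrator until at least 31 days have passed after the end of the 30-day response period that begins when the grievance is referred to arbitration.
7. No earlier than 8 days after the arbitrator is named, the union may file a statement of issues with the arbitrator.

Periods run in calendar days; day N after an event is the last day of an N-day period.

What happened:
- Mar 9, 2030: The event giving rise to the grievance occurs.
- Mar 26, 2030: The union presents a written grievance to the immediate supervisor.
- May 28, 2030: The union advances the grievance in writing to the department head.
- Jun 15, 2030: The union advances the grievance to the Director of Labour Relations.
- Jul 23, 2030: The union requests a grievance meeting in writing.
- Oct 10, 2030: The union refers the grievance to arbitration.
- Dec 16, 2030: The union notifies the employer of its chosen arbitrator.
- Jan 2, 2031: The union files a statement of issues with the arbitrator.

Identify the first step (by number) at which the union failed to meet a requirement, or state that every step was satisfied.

Step 1 — 7 and 18 days from Mar 9, 2030 (when the grieved event occurs) are Mar 16, 2030 and Mar 27, 2030 respectively; done Mar 26, 2030 — within the window.
Step 2 — 19 and 43 days from Apr 1, 2030 (end of the 6-day waiting period, which began when the written grievance is presented to the supervisor on Mar 26, 2030) are Apr 20, 2030 and May 14, 2030 respectively; May 28, 2030 is 14 days past the end of the window.

Step 2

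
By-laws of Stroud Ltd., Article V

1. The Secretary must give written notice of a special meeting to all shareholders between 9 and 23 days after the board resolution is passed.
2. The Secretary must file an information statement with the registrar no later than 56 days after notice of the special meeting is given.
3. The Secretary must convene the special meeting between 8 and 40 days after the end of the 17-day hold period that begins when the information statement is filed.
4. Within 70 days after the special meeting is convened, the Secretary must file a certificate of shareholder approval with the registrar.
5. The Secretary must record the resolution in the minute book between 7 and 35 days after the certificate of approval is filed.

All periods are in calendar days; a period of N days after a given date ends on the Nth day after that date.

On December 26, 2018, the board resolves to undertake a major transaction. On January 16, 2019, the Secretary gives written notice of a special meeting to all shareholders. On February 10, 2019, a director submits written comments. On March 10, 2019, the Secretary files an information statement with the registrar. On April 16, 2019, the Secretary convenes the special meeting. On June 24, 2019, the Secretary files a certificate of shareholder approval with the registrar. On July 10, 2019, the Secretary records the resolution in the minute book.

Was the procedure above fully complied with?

Yes

Step 1 — 9 and 23 days from December 26, 2018 (when the board resolution is passed) are January 4, 2019 and January 18, 2019 respectively; done January 16, 2019 — within the window.
Step 2 — counting 56 days from January 16, 2019 (when notice of the special meeting is given) gives a deadline of March 13, 2019; March 10, 2019 is within that limit.
Step 3 — 8 and 40 days from March 27, 2019 (end of the 17-day hold period, which began when the information statement is filed on March 10, 2019) are April 4, 2019 and May 6, 2019 respectively; done April 16, 2019, which is between those dates.
Step 4 — counting 70 days from April 16, 2019 (when the special meeting is convened) gives a deadline of June 25, 2019; June 24, 2019 is within that limit.
Step 5 — 7 and 35 days from June 24, 2019 (when the certificate of approval is filed) are July 1, 2019 and July 29, 2019 respectively; done July 10, 2019 — within the window.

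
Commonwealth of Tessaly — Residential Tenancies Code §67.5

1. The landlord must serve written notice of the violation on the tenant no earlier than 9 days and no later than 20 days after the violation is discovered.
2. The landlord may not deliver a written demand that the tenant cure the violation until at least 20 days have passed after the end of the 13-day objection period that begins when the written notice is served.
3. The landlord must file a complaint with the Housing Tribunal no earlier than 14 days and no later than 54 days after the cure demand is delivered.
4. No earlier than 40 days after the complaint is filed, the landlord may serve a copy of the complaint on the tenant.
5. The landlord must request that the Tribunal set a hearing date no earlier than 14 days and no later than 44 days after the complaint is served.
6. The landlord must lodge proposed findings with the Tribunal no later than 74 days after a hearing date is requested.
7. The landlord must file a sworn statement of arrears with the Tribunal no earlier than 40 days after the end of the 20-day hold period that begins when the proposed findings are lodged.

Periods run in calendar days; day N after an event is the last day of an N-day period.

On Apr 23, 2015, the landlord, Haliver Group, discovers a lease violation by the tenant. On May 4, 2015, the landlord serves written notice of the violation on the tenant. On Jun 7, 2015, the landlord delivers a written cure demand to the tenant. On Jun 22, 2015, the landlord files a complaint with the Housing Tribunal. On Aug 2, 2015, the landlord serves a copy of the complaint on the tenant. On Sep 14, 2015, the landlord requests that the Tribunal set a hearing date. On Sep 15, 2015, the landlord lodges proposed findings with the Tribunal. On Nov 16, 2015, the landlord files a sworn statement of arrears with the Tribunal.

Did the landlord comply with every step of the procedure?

Yes

Step 1: the window is 9–20 days after Apr 23, 2015 (when the violation is discovered), so May 2, 2015 through May 13, 2015; done May 4, 2015 — within the window.
Step 2: the earliest permitted date is 20 days after May 17, 2015 (end of the 13-day objection period, which began when the written notice is served on May 4, 2015), i.e. Jun 6, 2015; done Jun 7, 2015 — permitted.
Step 3: the window is 14–54 days after Jun 7, 2015 (when the cure demand is delivered), so Jun 21, 2015 through Jul 31, 2015; done Jun 22, 2015, which is between those dates.
Step 4: the earliest permitted date is 40 days after Jun 22, 2015 (when the complaint is filed), i.e. Aug 1, 2015; done Aug 2, 2015, after the minimum wait.
Step 5: the window is 14–44 days after Aug 2, 2015 (when the complaint is served), so Aug 16, 2015 through Sep 15, 2015; Sep 14, 2015 falls inside that range.
Step 6: 74 days after Sep 14, 2015 (when a hearing date is requested) is Nov 27, 2015; completed Sep 15, 2015, before the deadline.
Step 7: the earliest permitted date is 40 days after Oct 5, 2015 (end of the 20-day hold period, which began when the proposed findings are lodged on Sep 15, 2015), i.e. Nov 14, 2015; Nov 16, 2015 is on or after that date.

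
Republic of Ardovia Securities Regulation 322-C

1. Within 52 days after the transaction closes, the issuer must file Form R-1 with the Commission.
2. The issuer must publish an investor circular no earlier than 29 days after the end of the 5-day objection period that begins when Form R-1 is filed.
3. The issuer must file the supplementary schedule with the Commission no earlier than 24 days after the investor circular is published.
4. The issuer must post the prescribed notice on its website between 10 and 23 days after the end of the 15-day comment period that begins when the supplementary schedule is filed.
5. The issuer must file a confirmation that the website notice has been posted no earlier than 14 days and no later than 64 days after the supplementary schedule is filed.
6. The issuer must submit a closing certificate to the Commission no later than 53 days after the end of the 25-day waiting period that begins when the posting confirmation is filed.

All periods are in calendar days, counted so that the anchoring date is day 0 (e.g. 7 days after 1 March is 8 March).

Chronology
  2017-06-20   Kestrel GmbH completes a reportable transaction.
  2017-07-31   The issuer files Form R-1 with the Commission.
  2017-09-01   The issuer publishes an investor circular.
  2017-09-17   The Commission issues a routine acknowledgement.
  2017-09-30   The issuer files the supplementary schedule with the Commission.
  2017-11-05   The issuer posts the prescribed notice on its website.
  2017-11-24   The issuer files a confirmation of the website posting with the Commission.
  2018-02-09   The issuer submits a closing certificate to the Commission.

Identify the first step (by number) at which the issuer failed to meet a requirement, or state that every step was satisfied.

(1) due by 2017-06-20 + 52 days = 2017-08-11; 2017-07-31 is within that limit.
(2) permitted from 2017-08-05 + 29 days = 2017-09-03 onward; done 2017-09-01 — 2 days too early.

Step 2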